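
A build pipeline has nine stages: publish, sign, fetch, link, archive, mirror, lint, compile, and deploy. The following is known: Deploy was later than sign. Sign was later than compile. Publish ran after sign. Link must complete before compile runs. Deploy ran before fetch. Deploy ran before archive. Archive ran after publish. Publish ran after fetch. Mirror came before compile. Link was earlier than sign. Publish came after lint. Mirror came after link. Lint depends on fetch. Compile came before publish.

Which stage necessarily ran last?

archive

Every other stage has a chain of constraints placing it before archive, so archive is last.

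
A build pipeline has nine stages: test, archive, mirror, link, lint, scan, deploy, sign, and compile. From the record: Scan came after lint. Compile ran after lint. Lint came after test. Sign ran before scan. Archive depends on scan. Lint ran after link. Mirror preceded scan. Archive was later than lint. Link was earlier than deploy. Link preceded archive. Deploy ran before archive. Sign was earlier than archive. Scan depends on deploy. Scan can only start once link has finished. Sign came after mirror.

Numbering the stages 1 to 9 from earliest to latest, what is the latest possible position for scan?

8

Scan must come before archive — 1 stage forced after it.
Everything else can be placed before scan in some valid order, so scan can sit as late as position 9 − 1 = 8.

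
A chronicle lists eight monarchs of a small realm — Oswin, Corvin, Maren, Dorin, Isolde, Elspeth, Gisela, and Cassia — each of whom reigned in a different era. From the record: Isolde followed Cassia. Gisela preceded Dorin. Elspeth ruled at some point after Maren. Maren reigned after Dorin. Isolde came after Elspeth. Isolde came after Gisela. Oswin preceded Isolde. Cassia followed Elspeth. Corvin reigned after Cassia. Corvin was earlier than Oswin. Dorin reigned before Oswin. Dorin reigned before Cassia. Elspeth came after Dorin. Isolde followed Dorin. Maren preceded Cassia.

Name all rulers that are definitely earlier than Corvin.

Directly stated before Corvin: Cassia.
Dorin reaches Corvin via Dorin → Cassia → Corvin.
Elspeth reaches Corvin via Elspeth → Cassia → Corvin.
Gisela reaches Corvin via Gisela → Dorin → Cassia → Corvin.
Likewise Maren reaches Corvin by chaining the stated constraints.
No chain forces Isolde (or any of the others) ahead of Corvin.

Cassia, Dorin, Elspeth, Gisela, Maren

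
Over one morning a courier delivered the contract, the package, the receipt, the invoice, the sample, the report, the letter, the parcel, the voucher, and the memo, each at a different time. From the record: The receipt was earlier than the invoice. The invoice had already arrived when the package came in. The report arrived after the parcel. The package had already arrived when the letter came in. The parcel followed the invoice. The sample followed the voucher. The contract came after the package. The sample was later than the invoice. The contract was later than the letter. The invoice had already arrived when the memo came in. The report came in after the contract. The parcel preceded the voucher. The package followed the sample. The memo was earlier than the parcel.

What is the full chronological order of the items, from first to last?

The constraints fix every adjacent pair, so only one ordering works:
the receipt → the invoice → the memo → the parcel → the voucher → the sample → the package → the letter → the contract → the report.

the receipt, the invoice, the memo, the parcel, the voucher, the sample, the package, the letter, the contract, the report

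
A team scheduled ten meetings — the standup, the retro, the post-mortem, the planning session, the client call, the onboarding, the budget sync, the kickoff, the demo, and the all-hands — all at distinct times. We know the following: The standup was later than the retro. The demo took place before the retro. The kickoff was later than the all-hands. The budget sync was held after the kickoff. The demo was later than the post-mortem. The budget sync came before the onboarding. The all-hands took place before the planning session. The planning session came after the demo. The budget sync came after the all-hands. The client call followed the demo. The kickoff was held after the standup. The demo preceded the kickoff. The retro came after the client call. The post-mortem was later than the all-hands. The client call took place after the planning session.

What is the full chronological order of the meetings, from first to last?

The constraints fix every adjacent pair, so only one ordering works:
the all-hands → the post-mortem → the demo → the planning session → the client call → the retro → the standup → the kickoff → the budget sync → the onboarding.

the all-hands, the post-mortem, the demo, the planning session, the client call, the retro, the standup, the kickoff, the budget sync, the onboarding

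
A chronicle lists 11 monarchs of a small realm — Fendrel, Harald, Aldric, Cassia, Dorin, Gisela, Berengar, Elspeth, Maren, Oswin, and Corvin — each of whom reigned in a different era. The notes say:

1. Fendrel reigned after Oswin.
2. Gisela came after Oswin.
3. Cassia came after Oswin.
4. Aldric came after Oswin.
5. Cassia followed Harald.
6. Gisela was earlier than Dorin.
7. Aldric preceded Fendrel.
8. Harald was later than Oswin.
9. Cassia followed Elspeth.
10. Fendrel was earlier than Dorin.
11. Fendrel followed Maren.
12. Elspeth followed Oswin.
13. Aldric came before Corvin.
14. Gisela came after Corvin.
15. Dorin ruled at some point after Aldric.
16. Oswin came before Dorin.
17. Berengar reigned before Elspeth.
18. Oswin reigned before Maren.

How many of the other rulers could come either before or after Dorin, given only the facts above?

Forced before Dorin: Aldric, Corvin, Fendrel, Gisela, Maren, and Oswin.
That leaves Berengar, Cassia, Elspeth, and Harald with no forced order relative to Dorin — 4.

4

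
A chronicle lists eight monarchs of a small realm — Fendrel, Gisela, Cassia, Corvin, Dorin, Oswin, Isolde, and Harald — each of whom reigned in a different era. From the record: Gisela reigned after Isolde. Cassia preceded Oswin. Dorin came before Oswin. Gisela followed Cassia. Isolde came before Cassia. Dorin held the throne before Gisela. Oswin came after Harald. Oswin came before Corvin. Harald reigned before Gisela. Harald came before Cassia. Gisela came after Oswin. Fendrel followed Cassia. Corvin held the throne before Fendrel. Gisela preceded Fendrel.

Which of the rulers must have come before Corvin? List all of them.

Cassia, Dorin, Harald, Isolde, Oswin

Directly stated before Corvin: Oswin.
Cassia reaches Corvin via Cassia → Oswin → Corvin.
Dorin reaches Corvin via Dorin → Oswin → Corvin.
Harald reaches Corvin via Harald → Oswin → Corvin.
Likewise Isolde reaches Corvin by chaining the stated constraints.
No chain forces Fendrel (or any of the others) ahead of Corvin.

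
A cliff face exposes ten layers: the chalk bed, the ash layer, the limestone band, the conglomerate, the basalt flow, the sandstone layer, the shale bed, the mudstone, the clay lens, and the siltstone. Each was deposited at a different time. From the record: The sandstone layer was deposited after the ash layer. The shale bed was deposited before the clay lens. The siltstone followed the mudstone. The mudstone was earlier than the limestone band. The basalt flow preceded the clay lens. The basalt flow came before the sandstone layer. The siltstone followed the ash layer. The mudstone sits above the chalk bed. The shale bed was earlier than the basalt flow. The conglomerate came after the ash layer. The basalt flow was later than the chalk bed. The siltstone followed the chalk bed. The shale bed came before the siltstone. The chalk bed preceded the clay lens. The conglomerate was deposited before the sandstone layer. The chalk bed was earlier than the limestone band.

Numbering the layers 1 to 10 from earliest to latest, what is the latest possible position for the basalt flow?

The basalt flow must come before the clay lens and the sandstone layer — 2 layers forced after it.
Everything else can be placed before the basalt flow in some valid order, so the basalt flow can sit as late as position 10 − 2 = 8.

8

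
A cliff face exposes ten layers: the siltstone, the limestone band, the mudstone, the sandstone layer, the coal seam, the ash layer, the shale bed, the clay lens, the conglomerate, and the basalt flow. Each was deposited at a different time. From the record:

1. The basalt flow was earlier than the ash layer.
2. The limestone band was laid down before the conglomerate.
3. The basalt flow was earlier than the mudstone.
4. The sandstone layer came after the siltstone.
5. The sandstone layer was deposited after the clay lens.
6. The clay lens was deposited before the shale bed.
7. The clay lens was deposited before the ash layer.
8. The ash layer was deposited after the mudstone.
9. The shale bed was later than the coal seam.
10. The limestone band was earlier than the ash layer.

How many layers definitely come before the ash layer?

Directly stated before the ash layer: the basalt flow, the clay lens, the limestone band, and the mudstone.
That's the basalt flow, the clay lens, the limestone band, and the mudstone — 4 in all.

4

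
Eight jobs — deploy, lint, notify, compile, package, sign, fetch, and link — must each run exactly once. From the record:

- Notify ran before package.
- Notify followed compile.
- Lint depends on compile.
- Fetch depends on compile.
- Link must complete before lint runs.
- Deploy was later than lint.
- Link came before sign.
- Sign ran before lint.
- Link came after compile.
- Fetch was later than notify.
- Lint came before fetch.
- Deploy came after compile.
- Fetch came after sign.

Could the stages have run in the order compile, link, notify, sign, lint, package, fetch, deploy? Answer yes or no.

yes

Check each stated constraint against the proposed order — e.g. compile is ahead of fetch; compile is ahead of deploy. Every pair is in the required order; nothing is violated.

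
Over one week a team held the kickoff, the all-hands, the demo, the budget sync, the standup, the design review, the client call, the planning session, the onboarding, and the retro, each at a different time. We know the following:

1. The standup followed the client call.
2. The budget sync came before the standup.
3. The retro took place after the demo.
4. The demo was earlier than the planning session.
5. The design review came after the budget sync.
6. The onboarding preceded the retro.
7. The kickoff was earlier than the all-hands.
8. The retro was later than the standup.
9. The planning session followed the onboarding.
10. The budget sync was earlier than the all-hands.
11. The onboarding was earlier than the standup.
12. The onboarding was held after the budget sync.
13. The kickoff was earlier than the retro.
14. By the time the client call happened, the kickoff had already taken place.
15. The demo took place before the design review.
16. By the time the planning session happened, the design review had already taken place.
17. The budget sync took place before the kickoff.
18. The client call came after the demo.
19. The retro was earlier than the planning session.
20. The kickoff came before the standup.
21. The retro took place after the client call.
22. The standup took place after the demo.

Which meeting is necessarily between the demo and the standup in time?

Tracing the constraints gives the demo → the client call → the standup, so the client call sits after the demo and before the standup.
No other meeting is forced both after the demo and before the standup.

the client call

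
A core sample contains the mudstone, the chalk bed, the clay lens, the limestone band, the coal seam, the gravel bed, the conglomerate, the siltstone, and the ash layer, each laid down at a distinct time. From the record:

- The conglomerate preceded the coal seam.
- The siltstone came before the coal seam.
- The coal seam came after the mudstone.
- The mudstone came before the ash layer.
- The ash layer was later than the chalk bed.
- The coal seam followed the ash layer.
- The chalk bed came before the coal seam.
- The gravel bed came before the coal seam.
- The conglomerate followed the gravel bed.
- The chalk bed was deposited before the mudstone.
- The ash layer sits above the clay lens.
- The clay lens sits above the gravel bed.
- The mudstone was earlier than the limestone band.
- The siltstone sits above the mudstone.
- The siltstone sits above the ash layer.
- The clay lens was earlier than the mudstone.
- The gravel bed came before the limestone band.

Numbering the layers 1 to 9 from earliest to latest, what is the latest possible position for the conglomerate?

The conglomerate must come before the coal seam — 1 layer forced after it.
Everything else can be placed before the conglomerate in some valid order, so the conglomerate can sit as late as position 9 − 1 = 8.

8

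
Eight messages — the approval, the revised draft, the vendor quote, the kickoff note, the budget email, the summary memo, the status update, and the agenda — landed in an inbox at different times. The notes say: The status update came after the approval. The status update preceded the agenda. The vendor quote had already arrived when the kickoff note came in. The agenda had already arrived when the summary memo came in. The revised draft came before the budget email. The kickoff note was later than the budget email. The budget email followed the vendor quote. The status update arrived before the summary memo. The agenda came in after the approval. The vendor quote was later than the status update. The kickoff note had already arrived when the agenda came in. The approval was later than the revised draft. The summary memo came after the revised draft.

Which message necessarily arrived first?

The revised draft has a chain of constraints placing it before every other message, so the revised draft must be first.

the revised draft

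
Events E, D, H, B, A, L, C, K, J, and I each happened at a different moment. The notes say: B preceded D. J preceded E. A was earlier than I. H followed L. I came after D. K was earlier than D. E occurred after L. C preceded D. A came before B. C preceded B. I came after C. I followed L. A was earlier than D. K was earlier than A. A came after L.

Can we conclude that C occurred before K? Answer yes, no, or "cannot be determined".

cannot be determined

No chain of stated constraints runs from C to K, and none runs from K to C either.
So the relative order of C and K is not fixed by the given facts.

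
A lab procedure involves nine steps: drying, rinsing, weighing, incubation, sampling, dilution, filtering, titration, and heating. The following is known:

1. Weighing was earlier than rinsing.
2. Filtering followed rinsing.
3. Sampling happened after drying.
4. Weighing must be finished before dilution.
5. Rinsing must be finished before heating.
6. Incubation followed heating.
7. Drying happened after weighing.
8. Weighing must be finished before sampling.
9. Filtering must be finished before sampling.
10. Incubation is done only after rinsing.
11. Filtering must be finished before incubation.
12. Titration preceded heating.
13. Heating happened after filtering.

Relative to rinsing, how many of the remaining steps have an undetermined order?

3

Forced before rinsing: weighing; forced after rinsing: filtering, heating, incubation, and sampling.
That leaves dilution, drying, and titration with no forced order relative to rinsing — 3.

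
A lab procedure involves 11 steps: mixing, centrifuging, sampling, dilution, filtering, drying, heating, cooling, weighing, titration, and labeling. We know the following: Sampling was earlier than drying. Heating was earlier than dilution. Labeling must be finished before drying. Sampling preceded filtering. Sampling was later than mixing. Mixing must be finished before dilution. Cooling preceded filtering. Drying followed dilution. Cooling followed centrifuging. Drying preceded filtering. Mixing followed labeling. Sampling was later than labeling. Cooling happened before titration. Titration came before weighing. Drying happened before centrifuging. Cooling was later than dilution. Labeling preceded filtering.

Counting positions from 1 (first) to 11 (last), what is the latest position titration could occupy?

Titration must come before weighing — 1 step forced after it.
Everything else can be placed before titration in some valid order, so titration can sit as late as position 11 − 1 = 10.

10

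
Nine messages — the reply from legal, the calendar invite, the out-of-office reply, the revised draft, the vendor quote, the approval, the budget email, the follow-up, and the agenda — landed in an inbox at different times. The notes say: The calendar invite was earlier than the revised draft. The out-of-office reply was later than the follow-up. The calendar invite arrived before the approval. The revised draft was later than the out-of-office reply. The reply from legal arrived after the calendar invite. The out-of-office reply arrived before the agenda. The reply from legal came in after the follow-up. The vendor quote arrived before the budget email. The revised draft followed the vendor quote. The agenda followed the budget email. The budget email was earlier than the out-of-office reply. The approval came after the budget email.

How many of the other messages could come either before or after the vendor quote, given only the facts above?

Forced after the vendor quote: the agenda, the approval, the budget email, the out-of-office reply, and the revised draft.
That leaves the calendar invite, the follow-up, and the reply from legal with no forced order relative to the vendor quote — 3.

3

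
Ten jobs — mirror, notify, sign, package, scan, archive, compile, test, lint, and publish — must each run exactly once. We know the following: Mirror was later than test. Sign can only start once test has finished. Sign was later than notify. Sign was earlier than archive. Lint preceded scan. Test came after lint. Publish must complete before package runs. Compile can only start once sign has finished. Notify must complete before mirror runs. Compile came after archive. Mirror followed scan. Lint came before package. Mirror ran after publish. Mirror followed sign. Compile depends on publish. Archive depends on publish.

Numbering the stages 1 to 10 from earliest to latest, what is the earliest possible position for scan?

Lint must come before scan — 1 forced predecessor.
Nothing else is forced ahead of scan, so its earliest slot is position 1 + 1 = 2.

2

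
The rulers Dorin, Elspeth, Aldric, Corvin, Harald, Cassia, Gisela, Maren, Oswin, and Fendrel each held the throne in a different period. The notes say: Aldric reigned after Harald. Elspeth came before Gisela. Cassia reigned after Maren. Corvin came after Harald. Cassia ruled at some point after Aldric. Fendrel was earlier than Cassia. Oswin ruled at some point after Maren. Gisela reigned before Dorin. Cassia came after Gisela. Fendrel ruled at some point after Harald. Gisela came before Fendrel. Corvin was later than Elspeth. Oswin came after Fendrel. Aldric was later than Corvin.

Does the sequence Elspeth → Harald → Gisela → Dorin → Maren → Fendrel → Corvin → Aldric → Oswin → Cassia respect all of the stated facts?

yes

Check each stated constraint against the proposed order — e.g. Harald is ahead of Aldric; Gisela is ahead of Cassia. Every pair is in the required order; nothing is violated.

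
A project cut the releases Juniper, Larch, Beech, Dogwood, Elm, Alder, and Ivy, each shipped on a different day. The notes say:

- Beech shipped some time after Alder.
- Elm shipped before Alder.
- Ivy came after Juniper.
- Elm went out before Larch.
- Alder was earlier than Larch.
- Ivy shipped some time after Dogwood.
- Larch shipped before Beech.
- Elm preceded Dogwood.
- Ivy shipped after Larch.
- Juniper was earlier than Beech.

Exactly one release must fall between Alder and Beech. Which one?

Tracing the constraints gives Alder → Larch → Beech, so Larch sits after Alder and before Beech.
No other release is forced both after Alder and before Beech.

Larch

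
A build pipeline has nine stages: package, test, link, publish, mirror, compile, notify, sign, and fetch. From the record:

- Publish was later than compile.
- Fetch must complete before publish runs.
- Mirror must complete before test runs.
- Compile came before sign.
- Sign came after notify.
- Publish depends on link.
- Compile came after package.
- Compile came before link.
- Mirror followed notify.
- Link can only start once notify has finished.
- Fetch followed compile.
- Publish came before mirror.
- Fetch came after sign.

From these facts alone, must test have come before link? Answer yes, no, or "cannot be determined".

no

Tracing the constraints gives link → publish → mirror → test, so link must come before test.
That means test cannot be before link.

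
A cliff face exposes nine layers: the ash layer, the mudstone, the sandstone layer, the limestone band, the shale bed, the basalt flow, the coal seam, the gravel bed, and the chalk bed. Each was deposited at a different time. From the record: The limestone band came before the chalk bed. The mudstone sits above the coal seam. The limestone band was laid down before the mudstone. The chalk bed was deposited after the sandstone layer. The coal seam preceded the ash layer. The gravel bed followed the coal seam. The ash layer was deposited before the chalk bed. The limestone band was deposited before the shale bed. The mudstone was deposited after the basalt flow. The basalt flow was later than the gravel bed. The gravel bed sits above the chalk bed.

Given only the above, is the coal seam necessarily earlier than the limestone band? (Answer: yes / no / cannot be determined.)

cannot be determined

No chain of stated constraints runs from the coal seam to the limestone band, and none runs from the limestone band to the coal seam either.
So the relative order of the coal seam and the limestone band is not fixed by the given facts.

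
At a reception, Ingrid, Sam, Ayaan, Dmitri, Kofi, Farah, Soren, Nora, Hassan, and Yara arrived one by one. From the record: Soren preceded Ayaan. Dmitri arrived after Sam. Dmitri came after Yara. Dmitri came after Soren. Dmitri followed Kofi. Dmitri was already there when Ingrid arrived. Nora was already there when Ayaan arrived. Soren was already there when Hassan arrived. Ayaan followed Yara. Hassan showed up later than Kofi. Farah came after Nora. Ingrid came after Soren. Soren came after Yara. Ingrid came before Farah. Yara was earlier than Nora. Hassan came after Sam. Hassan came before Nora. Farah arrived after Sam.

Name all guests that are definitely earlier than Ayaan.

Directly stated before Ayaan: Nora, Soren, and Yara.
Hassan reaches Ayaan via Hassan → Nora → Ayaan.
Kofi reaches Ayaan via Kofi → Hassan → Nora → Ayaan.
Sam reaches Ayaan via Sam → Hassan → Nora → Ayaan.

Hassan, Kofi, Nora, Sam, Soren, Yara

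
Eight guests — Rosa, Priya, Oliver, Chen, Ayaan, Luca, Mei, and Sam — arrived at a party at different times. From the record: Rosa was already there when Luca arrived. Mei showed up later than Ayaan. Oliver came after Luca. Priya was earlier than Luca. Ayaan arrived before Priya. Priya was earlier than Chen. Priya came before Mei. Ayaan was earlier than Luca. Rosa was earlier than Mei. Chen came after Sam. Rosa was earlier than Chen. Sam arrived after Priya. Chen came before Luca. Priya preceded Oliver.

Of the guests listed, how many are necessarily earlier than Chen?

Directly stated before Chen: Priya, Rosa, and Sam.
Ayaan reaches Chen via Ayaan → Priya → Chen.
That's Ayaan, Priya, Rosa, and Sam — 4 in all.

4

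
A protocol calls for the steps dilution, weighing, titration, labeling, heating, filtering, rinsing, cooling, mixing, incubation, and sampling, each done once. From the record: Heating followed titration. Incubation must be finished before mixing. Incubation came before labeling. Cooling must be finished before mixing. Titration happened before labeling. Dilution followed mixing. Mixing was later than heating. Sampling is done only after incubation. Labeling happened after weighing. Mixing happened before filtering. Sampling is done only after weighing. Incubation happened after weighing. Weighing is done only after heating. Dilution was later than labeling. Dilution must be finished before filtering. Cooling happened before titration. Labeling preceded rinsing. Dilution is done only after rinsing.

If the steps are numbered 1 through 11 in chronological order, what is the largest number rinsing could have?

9

Rinsing must come before dilution and filtering — 2 steps forced after it.
Everything else can be placed before rinsing in some valid order, so rinsing can sit as late as position 11 − 2 = 9.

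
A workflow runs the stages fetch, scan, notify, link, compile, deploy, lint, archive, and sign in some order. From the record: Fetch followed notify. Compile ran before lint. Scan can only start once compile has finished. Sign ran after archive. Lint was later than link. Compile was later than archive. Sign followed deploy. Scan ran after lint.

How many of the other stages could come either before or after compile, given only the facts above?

Forced before compile: archive; forced after compile: lint and scan.
That leaves deploy, fetch, link, notify, and sign with no forced order relative to compile — 5.

5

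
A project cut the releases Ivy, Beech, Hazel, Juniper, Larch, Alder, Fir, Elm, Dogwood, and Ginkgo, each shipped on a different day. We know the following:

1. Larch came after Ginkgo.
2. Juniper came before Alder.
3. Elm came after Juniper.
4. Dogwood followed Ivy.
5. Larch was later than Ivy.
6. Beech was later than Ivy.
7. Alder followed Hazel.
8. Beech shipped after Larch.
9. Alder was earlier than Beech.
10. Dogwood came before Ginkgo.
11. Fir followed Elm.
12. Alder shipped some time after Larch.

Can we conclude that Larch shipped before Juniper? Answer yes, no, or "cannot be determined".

cannot be determined

No chain of stated constraints runs from Larch to Juniper, and none runs from Juniper to Larch either.
So the relative order of Larch and Juniper is not fixed by the given facts.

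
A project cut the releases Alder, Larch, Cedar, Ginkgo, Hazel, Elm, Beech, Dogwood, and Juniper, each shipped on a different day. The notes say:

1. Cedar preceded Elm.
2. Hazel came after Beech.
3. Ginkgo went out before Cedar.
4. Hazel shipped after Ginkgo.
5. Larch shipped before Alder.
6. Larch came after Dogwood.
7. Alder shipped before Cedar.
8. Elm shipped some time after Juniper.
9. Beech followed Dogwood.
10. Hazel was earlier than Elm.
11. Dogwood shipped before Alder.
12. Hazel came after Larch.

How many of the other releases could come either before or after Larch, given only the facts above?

3

Forced before Larch: Dogwood; forced after Larch: Alder, Cedar, Elm, and Hazel.
That leaves Beech, Ginkgo, and Juniper with no forced order relative to Larch — 3.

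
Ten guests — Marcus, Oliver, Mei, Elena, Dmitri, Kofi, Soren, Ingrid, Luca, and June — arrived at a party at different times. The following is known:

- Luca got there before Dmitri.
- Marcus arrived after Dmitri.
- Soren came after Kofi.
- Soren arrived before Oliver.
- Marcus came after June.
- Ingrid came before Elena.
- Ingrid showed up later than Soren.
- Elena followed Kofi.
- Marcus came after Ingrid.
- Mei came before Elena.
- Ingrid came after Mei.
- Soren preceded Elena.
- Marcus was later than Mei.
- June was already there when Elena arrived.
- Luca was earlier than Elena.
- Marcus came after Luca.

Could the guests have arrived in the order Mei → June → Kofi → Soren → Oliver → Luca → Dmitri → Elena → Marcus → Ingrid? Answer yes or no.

no

The constraints require Ingrid before Marcus, but in the proposed sequence Marcus appears ahead of Ingrid. That one violation is enough.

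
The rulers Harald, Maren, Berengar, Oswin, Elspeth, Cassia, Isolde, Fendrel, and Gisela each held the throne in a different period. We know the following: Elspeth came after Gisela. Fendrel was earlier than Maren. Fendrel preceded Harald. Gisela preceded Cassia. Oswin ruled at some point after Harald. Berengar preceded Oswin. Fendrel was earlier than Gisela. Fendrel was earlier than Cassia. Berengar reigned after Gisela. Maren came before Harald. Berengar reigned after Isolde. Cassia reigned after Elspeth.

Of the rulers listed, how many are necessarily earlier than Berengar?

3

Directly stated before Berengar: Gisela and Isolde.
Fendrel reaches Berengar via Fendrel → Gisela → Berengar.
No chain forces Oswin (or any of the others) ahead of Berengar.
That's Fendrel, Gisela, and Isolde — 3 in all.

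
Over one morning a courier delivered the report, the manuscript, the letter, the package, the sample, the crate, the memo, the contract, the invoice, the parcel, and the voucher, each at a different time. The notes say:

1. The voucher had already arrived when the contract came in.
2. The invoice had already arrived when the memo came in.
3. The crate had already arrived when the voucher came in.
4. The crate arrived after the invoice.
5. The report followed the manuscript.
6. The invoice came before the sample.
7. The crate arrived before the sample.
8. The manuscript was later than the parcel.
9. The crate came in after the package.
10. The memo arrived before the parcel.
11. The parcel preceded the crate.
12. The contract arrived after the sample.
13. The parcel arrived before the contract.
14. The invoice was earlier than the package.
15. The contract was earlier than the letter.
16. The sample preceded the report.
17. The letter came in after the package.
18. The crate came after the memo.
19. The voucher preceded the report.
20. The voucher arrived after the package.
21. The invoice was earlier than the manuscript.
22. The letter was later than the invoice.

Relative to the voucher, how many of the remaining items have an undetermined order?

2

Forced before the voucher: the crate, the invoice, the memo, the package, and the parcel; forced after the voucher: the contract, the letter, and the report.
That leaves the manuscript and the sample with no forced order relative to the voucher — 2.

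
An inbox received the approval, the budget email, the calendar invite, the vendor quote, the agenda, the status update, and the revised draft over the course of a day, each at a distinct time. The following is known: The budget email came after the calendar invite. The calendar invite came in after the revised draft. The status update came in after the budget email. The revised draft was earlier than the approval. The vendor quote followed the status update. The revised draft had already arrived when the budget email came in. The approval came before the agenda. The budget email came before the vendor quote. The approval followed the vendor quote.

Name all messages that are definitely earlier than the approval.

Directly stated before the approval: the revised draft and the vendor quote.
The budget email reaches the approval via the budget email → the vendor quote → the approval.
The calendar invite reaches the approval via the calendar invite → the budget email → the vendor quote → the approval.
The status update reaches the approval via the status update → the vendor quote → the approval.
No chain forces the agenda ahead of the approval.

the budget email, the calendar invite, the revised draft, the status update, the vendor quote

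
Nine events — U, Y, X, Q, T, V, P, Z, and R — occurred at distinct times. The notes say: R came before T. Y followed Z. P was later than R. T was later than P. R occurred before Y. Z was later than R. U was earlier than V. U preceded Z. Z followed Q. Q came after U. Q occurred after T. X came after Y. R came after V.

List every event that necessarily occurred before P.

R, U, V

Directly stated before P: R.
U reaches P via U → V → R → P.
V reaches P via V → R → P.
No chain forces Y (or any of the others) ahead of P.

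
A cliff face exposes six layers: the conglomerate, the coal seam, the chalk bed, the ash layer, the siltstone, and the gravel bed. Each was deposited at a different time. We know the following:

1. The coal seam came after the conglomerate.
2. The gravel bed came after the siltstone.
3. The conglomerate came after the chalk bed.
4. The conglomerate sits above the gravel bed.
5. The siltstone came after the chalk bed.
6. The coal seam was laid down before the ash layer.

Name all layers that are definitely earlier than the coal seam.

the chalk bed, the conglomerate, the gravel bed, the siltstone

Directly stated before the coal seam: the conglomerate.
The chalk bed reaches the coal seam via the chalk bed → the conglomerate → the coal seam.
The gravel bed reaches the coal seam via the gravel bed → the conglomerate → the coal seam.
The siltstone reaches the coal seam via the siltstone → the gravel bed → the conglomerate → the coal seam.
No chain forces the ash layer ahead of the coal seam.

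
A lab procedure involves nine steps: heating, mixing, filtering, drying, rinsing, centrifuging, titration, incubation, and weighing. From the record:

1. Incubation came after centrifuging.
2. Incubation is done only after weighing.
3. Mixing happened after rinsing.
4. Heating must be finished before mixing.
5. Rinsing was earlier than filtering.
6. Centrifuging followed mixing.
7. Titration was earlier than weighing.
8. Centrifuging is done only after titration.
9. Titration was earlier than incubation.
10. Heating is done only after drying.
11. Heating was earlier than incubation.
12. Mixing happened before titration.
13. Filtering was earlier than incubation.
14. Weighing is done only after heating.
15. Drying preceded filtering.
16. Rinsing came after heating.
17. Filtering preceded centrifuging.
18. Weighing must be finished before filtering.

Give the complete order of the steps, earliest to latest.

drying, heating, rinsing, mixing, titration, weighing, filtering, centrifuging, incubation

The constraints fix every adjacent pair, so only one ordering works:
drying → heating → rinsing → mixing → titration → weighing → filtering → centrifuging → incubation.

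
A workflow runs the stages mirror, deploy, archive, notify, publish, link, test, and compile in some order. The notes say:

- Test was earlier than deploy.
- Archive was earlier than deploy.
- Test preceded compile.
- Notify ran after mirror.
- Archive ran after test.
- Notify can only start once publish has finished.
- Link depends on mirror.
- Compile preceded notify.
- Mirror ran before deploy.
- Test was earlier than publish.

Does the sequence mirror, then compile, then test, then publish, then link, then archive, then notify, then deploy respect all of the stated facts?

no

The constraints require test before compile, but in the proposed sequence compile appears ahead of test. That one violation is enough.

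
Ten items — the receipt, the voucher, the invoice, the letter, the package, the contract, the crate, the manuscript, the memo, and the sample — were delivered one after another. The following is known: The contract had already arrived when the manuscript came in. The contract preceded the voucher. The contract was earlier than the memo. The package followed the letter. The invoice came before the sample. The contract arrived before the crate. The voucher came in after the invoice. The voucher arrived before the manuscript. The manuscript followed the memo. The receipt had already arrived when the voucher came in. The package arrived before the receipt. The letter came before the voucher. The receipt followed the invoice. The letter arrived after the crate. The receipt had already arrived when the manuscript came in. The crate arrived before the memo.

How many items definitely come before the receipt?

Directly stated before the receipt: the invoice and the package.
The contract reaches the receipt via the contract → the crate → the letter → the package → the receipt.
The crate reaches the receipt via the crate → the letter → the package → the receipt.
The letter reaches the receipt via the letter → the package → the receipt.
No chain forces the sample (or any of the others) ahead of the receipt.
That's the contract, the crate, the invoice, the letter, and the package — 5 in all.

5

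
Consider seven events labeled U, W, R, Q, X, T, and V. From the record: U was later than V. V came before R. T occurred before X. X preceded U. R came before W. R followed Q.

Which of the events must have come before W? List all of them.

Directly stated before W: R.
Q reaches W via Q → R → W.
V reaches W via V → R → W.
No chain forces T (or any of the others) ahead of W.

Q, R, V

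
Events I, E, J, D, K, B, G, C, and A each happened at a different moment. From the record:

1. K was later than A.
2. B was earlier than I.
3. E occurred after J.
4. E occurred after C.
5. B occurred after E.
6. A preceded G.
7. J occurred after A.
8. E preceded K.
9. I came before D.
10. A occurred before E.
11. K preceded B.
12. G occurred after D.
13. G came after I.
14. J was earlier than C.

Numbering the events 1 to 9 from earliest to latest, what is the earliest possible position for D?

8

A, B, C, E, I, J, and K must all come before D — 7 forced predecessors.
Nothing else is forced ahead of D, so its earliest slot is position 7 + 1 = 8.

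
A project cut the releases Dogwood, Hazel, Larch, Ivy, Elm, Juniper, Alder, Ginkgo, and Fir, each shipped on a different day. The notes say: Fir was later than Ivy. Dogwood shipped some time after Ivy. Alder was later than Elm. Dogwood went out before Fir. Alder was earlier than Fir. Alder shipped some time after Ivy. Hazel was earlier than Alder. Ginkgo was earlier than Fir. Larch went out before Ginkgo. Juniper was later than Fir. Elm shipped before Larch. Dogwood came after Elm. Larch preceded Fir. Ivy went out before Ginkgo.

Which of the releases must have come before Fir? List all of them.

Alder, Dogwood, Elm, Ginkgo, Hazel, Ivy, Larch

Directly stated before Fir: Alder, Dogwood, Ginkgo, Ivy, and Larch.
Elm reaches Fir via Elm → Dogwood → Fir.
Hazel reaches Fir via Hazel → Alder → Fir.
No chain forces Juniper ahead of Fir.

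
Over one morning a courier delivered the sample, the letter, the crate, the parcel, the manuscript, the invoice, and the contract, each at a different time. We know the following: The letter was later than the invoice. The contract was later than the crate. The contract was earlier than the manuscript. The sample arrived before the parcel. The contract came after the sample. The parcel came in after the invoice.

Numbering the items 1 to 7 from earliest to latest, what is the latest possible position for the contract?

6

The contract must come before the manuscript — 1 item forced after it.
Everything else can be placed before the contract in some valid order, so the contract can sit as late as position 7 − 1 = 6.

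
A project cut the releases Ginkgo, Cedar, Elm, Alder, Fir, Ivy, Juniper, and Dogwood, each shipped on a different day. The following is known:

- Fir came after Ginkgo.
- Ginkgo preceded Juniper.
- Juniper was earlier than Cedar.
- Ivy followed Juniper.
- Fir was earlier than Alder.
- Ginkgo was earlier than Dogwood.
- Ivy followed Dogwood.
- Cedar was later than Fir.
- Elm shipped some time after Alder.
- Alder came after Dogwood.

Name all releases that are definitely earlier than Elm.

Directly stated before Elm: Alder.
Dogwood reaches Elm via Dogwood → Alder → Elm.
Fir reaches Elm via Fir → Alder → Elm.
Ginkgo reaches Elm via Ginkgo → Fir → Alder → Elm.
No chain forces Cedar (or any of the others) ahead of Elm.

Alder, Dogwood, Fir, Ginkgo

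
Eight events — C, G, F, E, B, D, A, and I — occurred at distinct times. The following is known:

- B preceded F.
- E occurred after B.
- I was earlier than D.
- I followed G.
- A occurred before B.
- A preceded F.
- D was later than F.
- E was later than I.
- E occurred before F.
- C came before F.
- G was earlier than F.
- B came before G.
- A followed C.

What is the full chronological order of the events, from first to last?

The constraints fix every adjacent pair, so only one ordering works:
C → A → B → G → I → E → F → D.

C, A, B, G, I, E, F, D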